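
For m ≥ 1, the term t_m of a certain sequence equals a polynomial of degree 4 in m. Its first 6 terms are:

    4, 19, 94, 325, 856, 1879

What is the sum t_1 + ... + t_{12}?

99774

1st diffs: 15, 75, 231, 531, 1023.
2nd diffs: 60, 156, 300, 492.
3rd diffs: 96, 144, 192.
4th diffs: 48, 48 (constant).
So t_m = 2m^4 - 4m^3 + 4m^2 + m + 1.
Continuing: …, 3634, 6409, 10540, 16411, …, t_{12} = 35149.
Summing m = 1..12 (12 terms) gives 99774.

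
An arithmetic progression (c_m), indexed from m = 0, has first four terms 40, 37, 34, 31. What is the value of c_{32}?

Common difference d = -3.
c_m = 40 + (m - 0)·(-3).
c_{32} = 40 + 32·(-3) = -56.

-56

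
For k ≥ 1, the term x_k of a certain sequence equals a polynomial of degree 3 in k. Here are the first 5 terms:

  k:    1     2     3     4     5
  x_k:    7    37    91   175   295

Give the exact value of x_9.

1255

1st diffs: 30, 54, 84, 120.
2nd diffs: 24, 30, 36.
3rd diffs: 6, 6 (constant).
So x_k = k^3 + 6k^2 + 5k - 5.
Evaluating at k = 9 gives x_9 = 1255.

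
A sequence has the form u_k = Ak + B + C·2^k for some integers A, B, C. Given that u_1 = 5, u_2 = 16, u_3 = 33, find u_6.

The three given values yield: A + B + 2C = 5; 2A + B + 4C = 16; 3A + B + 8C = 33.
Subtracting the first from the second: A + 2C = 11.
Subtracting the second from the third: A + 4C = 17.
Solving: C = 3, A = 5, then B = -6.
Therefore u_6 = 30 + (-6) + 3·64 = 216.

216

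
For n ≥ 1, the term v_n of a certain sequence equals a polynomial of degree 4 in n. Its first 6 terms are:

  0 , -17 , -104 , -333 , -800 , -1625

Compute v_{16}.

-73125

1st diffs: -17, -87, -229, -467, -825.
2nd diffs: -70, -142, -238, -358.
3rd diffs: -72, -96, -120.
4th diffs: -24, -24 (constant).
So v_n = -n^4 - 2n^3 + 2n^2 + 6n - 5.
Evaluating at n = 16 gives v_{16} = -73125.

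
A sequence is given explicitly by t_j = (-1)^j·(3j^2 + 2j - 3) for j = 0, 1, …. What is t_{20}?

(-1)^20 = 1; 3j^2 + 2j - 3 at j=20 is 1237; so t_{20} = 1237.

1237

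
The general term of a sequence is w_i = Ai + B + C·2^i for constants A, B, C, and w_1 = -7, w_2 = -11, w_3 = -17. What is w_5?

The three given values yield: A + B + 2C = -7; 2A + B + 4C = -11; 3A + B + 8C = -17.
Subtracting the first from the second: A + 2C = -4.
Subtracting the second from the third: A + 4C = -6.
Solving: C = -1, A = -2, then B = -3.
Therefore w_5 = -10 + (-3) + (-1)·32 = -45.

-45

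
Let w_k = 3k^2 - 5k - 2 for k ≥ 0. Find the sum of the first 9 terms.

414

Over k = 0..8: Σk = 36, Σk² = 204.
Total = (3)·204 + (-5)·36 + (-2)·9 = 414.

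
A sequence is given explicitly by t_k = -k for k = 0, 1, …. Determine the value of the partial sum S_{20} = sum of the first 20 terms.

-190

Over k = 0..19: Σk = 190.
Total = (-1)·190 = -190.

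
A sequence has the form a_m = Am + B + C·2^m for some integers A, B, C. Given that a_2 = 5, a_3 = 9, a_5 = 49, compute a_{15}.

At m = 2, 3, 5: 2A + B + 4C = 5; 3A + B + 8C = 9; 5A + B + 32C = 49.
Subtracting the first from the second: A + 4C = 4.
Subtracting the second from the third: 2A + 24C = 40.
Solving: C = 2, A = -4, then B = 5.
Therefore a_{15} = -60 + 5 + 2·32768 = 65481.

65481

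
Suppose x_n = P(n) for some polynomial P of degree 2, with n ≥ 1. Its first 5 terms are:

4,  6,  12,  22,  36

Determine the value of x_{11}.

1st diffs: 2, 6, 10, 14.
2nd diffs: 4, 4, 4 (constant).
So x_n = 2n^2 - 4n + 6.
Evaluating at n = 11 gives x_{11} = 204.

204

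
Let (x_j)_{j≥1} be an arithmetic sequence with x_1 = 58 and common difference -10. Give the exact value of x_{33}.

x_j = 58 + (j - 1)·(-10).
x_{33} = 58 + 32·(-10) = -262.

-262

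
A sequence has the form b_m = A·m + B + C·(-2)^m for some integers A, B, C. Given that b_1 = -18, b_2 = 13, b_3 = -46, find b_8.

1279

Plug in m = 1, 2, 3: A + B - 2C = -18; 2A + B + 4C = 13; 3A + B - 8C = -46.
Subtracting the first from the second: A + 6C = 31.
Subtracting the second from the third: A - 12C = -59.
Solving: C = 5, A = 1, then B = -9.
Hence b_8 = 1·8 + (-9) + 5·256 = 1279.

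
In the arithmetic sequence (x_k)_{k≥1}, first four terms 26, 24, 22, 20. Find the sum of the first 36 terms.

Common difference d = -2.
x_k = 26 + (k - 1)·(-2).
x_{36} = -44; S = 36·(26 + (-44))/2 = -324.

-324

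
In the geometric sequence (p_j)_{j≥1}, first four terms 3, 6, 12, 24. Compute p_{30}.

1610612736

Common ratio r = 2.
p_j = 3·2^(j-1).
p_{30} = 3·2^29 = 1610612736.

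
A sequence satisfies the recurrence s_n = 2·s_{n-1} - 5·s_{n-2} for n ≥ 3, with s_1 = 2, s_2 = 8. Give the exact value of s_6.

-32

Step forward from the initial values:
s_3 = 6; s_4 = -28; s_5 = -86; s_6 = -32.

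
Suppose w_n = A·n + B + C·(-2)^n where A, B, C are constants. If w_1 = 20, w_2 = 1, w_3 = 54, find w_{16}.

-262057

Write the equations: A + B - 2C = 20; 2A + B + 4C = 1; 3A + B - 8C = 54.
Subtracting the first from the second: A + 6C = -19.
Subtracting the second from the third: A - 12C = 53.
Solving: C = -4, A = 5, then B = 7.
So w_n = 5·n + 7 + (-4)·(-2)^n; at n=16 this is -262057.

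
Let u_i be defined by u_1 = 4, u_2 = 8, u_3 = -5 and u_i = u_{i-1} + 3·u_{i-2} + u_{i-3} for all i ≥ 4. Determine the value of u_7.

151

Iterate the recurrence:
u_4 = 23;  u_5 = 16;  u_6 = 80;  u_7 = 151.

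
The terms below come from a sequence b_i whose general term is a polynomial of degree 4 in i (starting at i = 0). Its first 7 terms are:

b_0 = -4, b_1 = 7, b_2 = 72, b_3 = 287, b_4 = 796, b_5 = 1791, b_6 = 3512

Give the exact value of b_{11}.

1st diffs: 11, 65, 215, 509, 995, 1721.
2nd diffs: 54, 150, 294, 486, 726.
3rd diffs: 96, 144, 192, 240.
4th diffs: 48, 48, 48 (constant).
So b_i = 2i^4 + 4i^3 + i^2 + 4i - 4.
Evaluating at i = 11 gives b_{11} = 34767.

34767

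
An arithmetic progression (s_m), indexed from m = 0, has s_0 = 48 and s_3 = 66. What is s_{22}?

Common difference d = (66 - 48) / (3 - 0) = 6.
s_m = 48 + (m - 0)·6.
s_{22} = 48 + 22·6 = 180.

180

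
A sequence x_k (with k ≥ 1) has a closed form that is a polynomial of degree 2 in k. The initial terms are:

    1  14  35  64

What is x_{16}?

1st diffs: 13, 21, 29.
2nd diffs: 8, 8 (constant).
Newton forward-difference form: x_k = 1 + 13·C(k-1,1) + 8·C(k-1,2).
At k = 16: k-1 = 15, so x_{16} = 1 + 195 + 840 = 1036.

1036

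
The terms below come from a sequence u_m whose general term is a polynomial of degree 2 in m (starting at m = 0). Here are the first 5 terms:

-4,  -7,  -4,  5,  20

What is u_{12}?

1st diffs: -3, 3, 9, 15.
2nd diffs: 6, 6, 6 (constant).
Newton forward-difference form: u_m = -4 + (-3)·C(m,1) + 6·C(m,2).
At m = 12: m = 12, so u_{12} = -4 - 36 + 396 = 356.

356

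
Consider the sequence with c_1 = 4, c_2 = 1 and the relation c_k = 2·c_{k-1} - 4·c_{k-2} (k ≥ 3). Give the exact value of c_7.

256

Step forward from the initial values:
c_3 = -14; c_4 = -32; c_5 = -8; c_6 = 112; c_7 = 256.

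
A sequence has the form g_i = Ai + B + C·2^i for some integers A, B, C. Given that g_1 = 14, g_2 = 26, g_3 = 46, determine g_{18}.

Plug in i = 1, 2, 3: A + B + 2C = 14; 2A + B + 4C = 26; 3A + B + 8C = 46.
Subtracting the first from the second: A + 2C = 12.
Subtracting the second from the third: A + 4C = 20.
Solving: C = 4, A = 4, then B = 2.
Therefore g_{18} = 72 + 2 + 4·262144 = 1048650.

1048650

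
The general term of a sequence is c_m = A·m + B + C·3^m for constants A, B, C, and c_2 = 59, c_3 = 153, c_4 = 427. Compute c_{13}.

At m = 2, 3, 4: 2A + B + 9C = 59; 3A + B + 27C = 153; 4A + B + 81C = 427.
Subtracting the first from the second: A + 18C = 94.
Subtracting the second from the third: A + 54C = 274.
Solving: C = 5, A = 4, then B = 6.
So c_m = 4·m + 6 + 5·3^m; at m=13 this is 7971673.

7971673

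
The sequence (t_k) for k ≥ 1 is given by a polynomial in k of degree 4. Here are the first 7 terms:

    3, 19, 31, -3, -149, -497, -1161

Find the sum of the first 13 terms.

1st diffs: 16, 12, -34, -146, -348, -664.
2nd diffs: -4, -46, -112, -202, -316.
3rd diffs: -42, -66, -90, -114.
4th diffs: -24, -24, -24 (constant).
Newton forward-difference form: t_k = 3 + 16·C(k-1,1) + (-4)·C(k-1,2) + (-42)·C(k-1,3) + (-24)·C(k-1,4).
Continuing: …, -2279, -4013, -6549, -10097, …, t_{13} = -21189.
Summing k = 1..13 (13 terms) gives -60775.

-60775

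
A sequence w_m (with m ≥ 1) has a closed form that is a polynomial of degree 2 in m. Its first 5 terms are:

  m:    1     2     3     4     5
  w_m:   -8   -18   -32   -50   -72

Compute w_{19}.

1st diffs: -10, -14, -18, -22.
2nd diffs: -4, -4, -4 (constant).
Newton forward-difference form: w_m = -8 + (-10)·C(m-1,1) + (-4)·C(m-1,2).
At m = 19: m-1 = 18, so w_{19} = -8 - 180 - 612 = -800.

-800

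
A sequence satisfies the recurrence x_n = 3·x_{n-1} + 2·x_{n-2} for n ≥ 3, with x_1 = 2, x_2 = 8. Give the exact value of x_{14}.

Iterate the recurrence:
x_3 = 28;  x_4 = 100;  x_5 = 356;  …;  x_{11} = 726628;  x_{12} = 2587924;  x_{13} = 9217028;  x_{14} = 32826932.

32826932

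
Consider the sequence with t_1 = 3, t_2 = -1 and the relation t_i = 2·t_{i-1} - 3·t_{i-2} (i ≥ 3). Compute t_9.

Step forward from the initial values:
t_3 = -11;  t_4 = -19;  t_5 = -5;  t_6 = 47;  t_7 = 109;  t_8 = 77;  t_9 = -173.

-173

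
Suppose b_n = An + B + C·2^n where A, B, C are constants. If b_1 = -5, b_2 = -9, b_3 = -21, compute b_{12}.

-16337

Write the equations: A + B + 2C = -5; 2A + B + 4C = -9; 3A + B + 8C = -21.
Subtracting the first from the second: A + 2C = -4.
Subtracting the second from the third: A + 4C = -12.
Solving: C = -4, A = 4, then B = -1.
So b_n = 4·n + (-1) + (-4)·2^n; at n=12 this is -16337.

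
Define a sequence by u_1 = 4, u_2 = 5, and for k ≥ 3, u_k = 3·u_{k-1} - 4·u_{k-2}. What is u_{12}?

Iterate the recurrence:
u_3 = -1  u_4 = -23  u_5 = -65  u_6 = -103  u_7 = -49  u_8 = 265  u_9 = 991  u_{10} = 1913  u_{11} = 1775  u_{12} = -2327.

-2327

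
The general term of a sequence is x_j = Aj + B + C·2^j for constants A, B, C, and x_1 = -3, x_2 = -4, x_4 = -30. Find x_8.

At j = 1, 2, 4: A + B + 2C = -3; 2A + B + 4C = -4; 4A + B + 16C = -30.
Subtracting the first from the second: A + 2C = -1.
Subtracting the second from the third: 2A + 12C = -26.
Solving: C = -3, A = 5, then B = -2.
So x_j = 5·j + (-2) + (-3)·2^j; at j=8 this is -730.

-730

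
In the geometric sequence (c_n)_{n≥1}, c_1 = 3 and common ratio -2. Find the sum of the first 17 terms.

c_n = 3·(-2)^(n-1).
S = 3·((-2)^17 - 1)/(-2 - 1) = 3·(-131072 - 1)/(-3) = 131073.

131073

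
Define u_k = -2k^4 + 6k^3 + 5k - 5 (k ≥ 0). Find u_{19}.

-219398

u_{19} = -2·19^4 + 6·19^3 + 5·19 - 5 = -219398.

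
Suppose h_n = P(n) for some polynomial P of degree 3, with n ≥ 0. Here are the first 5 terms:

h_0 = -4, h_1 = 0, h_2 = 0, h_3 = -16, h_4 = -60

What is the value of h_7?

-480

1st diffs: 4, 0, -16, -44.
2nd diffs: -4, -16, -28.
3rd diffs: -12, -12 (constant).
So h_n = -2n^3 + 4n^2 + 2n - 4.
Evaluating at n = 7 gives h_7 = -480.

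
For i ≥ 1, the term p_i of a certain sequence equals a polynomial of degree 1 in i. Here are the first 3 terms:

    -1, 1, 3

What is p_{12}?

21

1st diffs: 2, 2 (constant).
So p_i = 2i - 3.
Evaluating at i = 12 gives p_{12} = 21.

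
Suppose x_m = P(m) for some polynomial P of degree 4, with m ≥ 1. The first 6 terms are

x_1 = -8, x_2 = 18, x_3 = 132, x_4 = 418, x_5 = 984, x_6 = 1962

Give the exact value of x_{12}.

1st diffs: 26, 114, 286, 566, 978.
2nd diffs: 88, 172, 280, 412.
3rd diffs: 84, 108, 132.
4th diffs: 24, 24 (constant).
So x_m = m^4 + 4m^3 - 5m^2 - 2m - 6.
Evaluating at m = 12 gives x_{12} = 26898.

26898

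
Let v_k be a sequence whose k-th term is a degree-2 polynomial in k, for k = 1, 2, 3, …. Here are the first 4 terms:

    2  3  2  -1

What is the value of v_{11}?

1st diffs: 1, -1, -3.
2nd diffs: -2, -2 (constant).
Newton forward-difference form: v_k = 2 + 1·C(k-1,1) + (-2)·C(k-1,2).
At k = 11: k-1 = 10, so v_{11} = 2 + 10 - 90 = -78.

-78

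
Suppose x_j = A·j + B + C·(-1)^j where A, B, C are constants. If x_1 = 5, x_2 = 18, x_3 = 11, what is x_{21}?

65

Write the equations: A + B - C = 5; 2A + B + C = 18; 3A + B - C = 11.
Subtracting the first from the second: A + 2C = 13.
Subtracting the second from the third: A - 2C = -7.
Solving: C = 5, A = 3, then B = 7.
Hence x_{21} = 3·21 + 7 + 5·(-1) = 65.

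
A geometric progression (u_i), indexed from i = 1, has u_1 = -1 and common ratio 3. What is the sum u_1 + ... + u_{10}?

-29524

u_i = (-1)·3^(i-1).
S = (-1)·(3^10 - 1)/(3 - 1) = (-1)·(59049 - 1)/(2) = -29524.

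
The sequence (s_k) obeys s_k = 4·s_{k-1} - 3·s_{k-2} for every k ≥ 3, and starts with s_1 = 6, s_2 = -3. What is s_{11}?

-265710

Iterate the recurrence:
s_3 = -30;  s_4 = -111;  s_5 = -354;  s_6 = -1083;  s_7 = -3270;  s_8 = -9831;  s_9 = -29514;  s_{10} = -88563;  s_{11} = -265710.
(Characteristic roots are 3 and 1.)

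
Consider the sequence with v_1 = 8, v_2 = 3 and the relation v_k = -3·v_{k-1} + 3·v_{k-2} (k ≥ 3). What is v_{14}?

Applying the relation repeatedly:
v_3 = 15;  v_4 = -36;  v_5 = 153;  …;  v_{11} = 445905;  v_{12} = -1690551;  v_{13} = 6409368;  v_{14} = -24299757.

-24299757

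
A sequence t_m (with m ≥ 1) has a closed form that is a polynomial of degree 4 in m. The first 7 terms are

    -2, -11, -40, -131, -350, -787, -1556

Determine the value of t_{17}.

-69746

1st diffs: -9, -29, -91, -219, -437, -769.
2nd diffs: -20, -62, -128, -218, -332.
3rd diffs: -42, -66, -90, -114.
4th diffs: -24, -24, -24 (constant).
Newton forward-difference form: t_m = -2 + (-9)·C(m-1,1) + (-20)·C(m-1,2) + (-42)·C(m-1,3) + (-24)·C(m-1,4).
At m = 17: m-1 = 16, so t_{17} = -2 - 144 - 2400 - 23520 - 43680 = -69746.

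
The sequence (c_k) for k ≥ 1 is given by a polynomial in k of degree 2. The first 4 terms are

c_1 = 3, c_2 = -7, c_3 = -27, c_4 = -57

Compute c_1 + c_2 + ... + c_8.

-816

1st diffs: -10, -20, -30.
2nd diffs: -10, -10 (constant).
So c_k = -5k^2 + 5k + 3.
Continuing: -97, -147, -207, -277.
Summing k = 1..8 (8 terms) gives -816.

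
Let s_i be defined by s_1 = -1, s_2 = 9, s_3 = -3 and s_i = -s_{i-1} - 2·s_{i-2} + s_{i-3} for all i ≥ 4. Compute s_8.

Iterate the recurrence:
s_4 = -16;  s_5 = 31;  s_6 = -2;  s_7 = -76;  s_8 = 111.

111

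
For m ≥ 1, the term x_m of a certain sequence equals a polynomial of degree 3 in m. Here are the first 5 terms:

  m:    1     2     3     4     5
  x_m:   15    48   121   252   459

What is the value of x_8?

1st diffs: 33, 73, 131, 207.
2nd diffs: 40, 58, 76.
3rd diffs: 18, 18 (constant).
So x_m = 3m^3 + 2m^2 + 6m + 4.
Evaluating at m = 8 gives x_8 = 1716.

1716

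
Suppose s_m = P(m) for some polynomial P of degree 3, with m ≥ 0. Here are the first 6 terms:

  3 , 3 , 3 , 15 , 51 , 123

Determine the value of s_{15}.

5463

1st diffs: 0, 0, 12, 36, 72.
2nd diffs: 0, 12, 24, 36.
3rd diffs: 12, 12, 12 (constant).
Newton forward-difference form: s_m = 3 + 12·C(m,3).
At m = 15: m = 15, so s_{15} = 3 + 5460 = 5463.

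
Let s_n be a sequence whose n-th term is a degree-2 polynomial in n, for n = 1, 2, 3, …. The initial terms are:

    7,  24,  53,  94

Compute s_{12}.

854

1st diffs: 17, 29, 41.
2nd diffs: 12, 12 (constant).
So s_n = 6n^2 - n + 2.
Evaluating at n = 12 gives s_{12} = 854.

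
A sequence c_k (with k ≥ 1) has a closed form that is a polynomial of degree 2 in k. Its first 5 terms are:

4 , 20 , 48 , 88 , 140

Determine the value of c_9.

1st diffs: 16, 28, 40, 52.
2nd diffs: 12, 12, 12 (constant).
So c_k = 6k^2 - 2k.
Evaluating at k = 9 gives c_9 = 468.

468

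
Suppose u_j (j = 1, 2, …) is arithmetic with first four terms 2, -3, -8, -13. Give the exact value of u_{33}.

Common difference d = -5.
u_j = 2 + (j - 1)·(-5).
u_{33} = 2 + 32·(-5) = -158.

-158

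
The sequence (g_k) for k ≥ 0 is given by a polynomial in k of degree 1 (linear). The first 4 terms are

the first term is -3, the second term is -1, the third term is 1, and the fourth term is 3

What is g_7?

11

1st diffs: 2, 2, 2 (constant).
So g_k = 2k - 3.
Evaluating at k = 7 gives g_7 = 11.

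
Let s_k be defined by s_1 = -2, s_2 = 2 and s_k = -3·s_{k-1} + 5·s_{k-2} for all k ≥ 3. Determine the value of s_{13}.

Step forward from the initial values:
s_3 = -16;  s_4 = 58;  s_5 = -254;  …;  s_{10} = 325922;  s_{11} = -1366486;  s_{12} = 5729068;  s_{13} = -24019634.

-24019634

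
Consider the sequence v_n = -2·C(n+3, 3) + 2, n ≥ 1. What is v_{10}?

C(13, 3) = 286, so v_{10} = -570.

-570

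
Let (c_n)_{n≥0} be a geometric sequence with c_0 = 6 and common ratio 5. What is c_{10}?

c_n = 6·5^(n-0).
c_{10} = 6·5^10 = 58593750.

58593750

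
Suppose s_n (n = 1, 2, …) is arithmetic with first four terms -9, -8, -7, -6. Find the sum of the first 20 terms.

Common difference d = 1.
s_n = -9 + (n - 1)·1.
s_{20} = 10; S = 20·(-9 + 10)/2 = 10.

10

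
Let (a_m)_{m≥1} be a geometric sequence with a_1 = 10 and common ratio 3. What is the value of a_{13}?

a_m = 10·3^(m-1).
a_{13} = 10·3^12 = 5314410.

5314410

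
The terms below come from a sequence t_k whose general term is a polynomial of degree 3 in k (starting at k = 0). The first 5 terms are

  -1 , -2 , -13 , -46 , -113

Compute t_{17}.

-9538

1st diffs: -1, -11, -33, -67.
2nd diffs: -10, -22, -34.
3rd diffs: -12, -12 (constant).
Newton forward-difference form: t_k = -1 + (-1)·C(k,1) + (-10)·C(k,2) + (-12)·C(k,3).
At k = 17: k = 17, so t_{17} = -1 - 17 - 1360 - 8160 = -9538.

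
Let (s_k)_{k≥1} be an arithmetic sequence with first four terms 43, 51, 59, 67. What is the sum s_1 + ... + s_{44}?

Common difference d = 8.
s_k = 43 + (k - 1)·8.
s_{44} = 387; S = 44·(43 + 387)/2 = 9460.

9460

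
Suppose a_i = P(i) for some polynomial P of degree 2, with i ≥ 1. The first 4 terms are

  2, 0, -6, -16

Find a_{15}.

1st diffs: -2, -6, -10.
2nd diffs: -4, -4 (constant).
Newton forward-difference form: a_i = 2 + (-2)·C(i-1,1) + (-4)·C(i-1,2).
At i = 15: i-1 = 14, so a_{15} = 2 - 28 - 364 = -390.

-390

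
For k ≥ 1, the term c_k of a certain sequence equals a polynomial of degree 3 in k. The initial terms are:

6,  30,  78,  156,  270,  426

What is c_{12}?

1st diffs: 24, 48, 78, 114, 156.
2nd diffs: 24, 30, 36, 42.
3rd diffs: 6, 6, 6 (constant).
So c_k = k^3 + 6k^2 - k.
Evaluating at k = 12 gives c_{12} = 2580.

2580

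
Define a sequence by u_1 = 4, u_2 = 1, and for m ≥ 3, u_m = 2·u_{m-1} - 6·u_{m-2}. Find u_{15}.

Iterate the recurrence:
u_3 = -22; u_4 = -50; u_5 = 32; …; u_{12} = 73696; u_{13} = 2048; u_{14} = -438080; u_{15} = -888448.

-888448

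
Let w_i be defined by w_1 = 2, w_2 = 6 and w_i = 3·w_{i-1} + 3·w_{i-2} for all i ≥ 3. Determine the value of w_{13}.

Iterate the recurrence:
w_3 = 24;  w_4 = 90;  w_5 = 342;  …;  w_{10} = 267786;  w_{11} = 1015254;  w_{12} = 3849120;  w_{13} = 14593122.

14593122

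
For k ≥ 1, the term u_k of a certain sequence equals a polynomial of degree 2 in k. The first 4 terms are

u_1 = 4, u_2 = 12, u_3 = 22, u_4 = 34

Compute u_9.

1st diffs: 8, 10, 12.
2nd diffs: 2, 2 (constant).
Newton forward-difference form: u_k = 4 + 8·C(k-1,1) + 2·C(k-1,2).
At k = 9: k-1 = 8, so u_9 = 4 + 64 + 56 = 124.

124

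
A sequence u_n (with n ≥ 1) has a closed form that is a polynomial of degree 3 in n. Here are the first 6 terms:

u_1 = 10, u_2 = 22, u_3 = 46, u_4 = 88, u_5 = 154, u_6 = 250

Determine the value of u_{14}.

2818

1st diffs: 12, 24, 42, 66, 96.
2nd diffs: 12, 18, 24, 30.
3rd diffs: 6, 6, 6 (constant).
So u_n = n^3 + 5n + 4.
Evaluating at n = 14 gives u_{14} = 2818.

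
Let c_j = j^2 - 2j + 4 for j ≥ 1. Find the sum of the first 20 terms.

2530

Over j = 1..20: Σj = 210, Σj² = 2870.
Total = (1)·2870 + (-2)·210 + (4)·20 = 2530.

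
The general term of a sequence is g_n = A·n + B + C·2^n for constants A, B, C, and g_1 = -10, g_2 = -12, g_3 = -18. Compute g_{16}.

-131048

At n = 1, 2, 3: A + B + 2C = -10; 2A + B + 4C = -12; 3A + B + 8C = -18.
Subtracting the first from the second: A + 2C = -2.
Subtracting the second from the third: A + 4C = -6.
Solving: C = -2, A = 2, then B = -8.
So g_n = 2·n + (-8) + (-2)·2^n; at n=16 this is -131048.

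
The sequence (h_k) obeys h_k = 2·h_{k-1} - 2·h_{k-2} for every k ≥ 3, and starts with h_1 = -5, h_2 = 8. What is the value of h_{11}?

416

Iterate the recurrence:
h_3 = 26; h_4 = 36; h_5 = 20; h_6 = -32; h_7 = -104; h_8 = -144; h_9 = -80; h_{10} = 128; h_{11} = 416.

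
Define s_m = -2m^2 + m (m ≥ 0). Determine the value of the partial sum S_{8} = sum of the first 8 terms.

-252

Over m = 0..7: Σm = 28, Σm² = 140.
Total = (-2)·140 + (1)·28 = -252.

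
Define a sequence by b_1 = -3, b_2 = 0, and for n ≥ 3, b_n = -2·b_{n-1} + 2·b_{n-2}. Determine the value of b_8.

Step forward from the initial values:
b_3 = -6;  b_4 = 12;  b_5 = -36;  b_6 = 96;  b_7 = -264;  b_8 = 720.

720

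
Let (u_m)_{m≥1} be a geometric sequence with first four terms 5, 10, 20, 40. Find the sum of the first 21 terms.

10485755

Common ratio r = 2.
u_m = 5·2^(m-1).
S = 5·(2^21 - 1)/(2 - 1) = 5·(2097152 - 1)/(1) = 10485755.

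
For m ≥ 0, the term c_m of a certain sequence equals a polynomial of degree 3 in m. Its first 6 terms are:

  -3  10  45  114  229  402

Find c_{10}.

2557

1st diffs: 13, 35, 69, 115, 173.
2nd diffs: 22, 34, 46, 58.
3rd diffs: 12, 12, 12 (constant).
Newton forward-difference form: c_m = -3 + 13·C(m,1) + 22·C(m,2) + 12·C(m,3).
At m = 10: m = 10, so c_{10} = -3 + 130 + 990 + 1440 = 2557.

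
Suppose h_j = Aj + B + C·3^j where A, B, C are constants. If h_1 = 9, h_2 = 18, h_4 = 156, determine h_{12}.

1062852

At j = 1, 2, 4: A + B + 3C = 9; 2A + B + 9C = 18; 4A + B + 81C = 156.
Subtracting the first from the second: A + 6C = 9.
Subtracting the second from the third: 2A + 72C = 138.
Solving: C = 2, A = -3, then B = 6.
Therefore h_{12} = -36 + 6 + 2·531441 = 1062852.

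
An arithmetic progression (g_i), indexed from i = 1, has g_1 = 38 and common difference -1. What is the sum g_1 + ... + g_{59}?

g_i = 38 + (i - 1)·(-1).
g_{59} = -20; S = 59·(38 + (-20))/2 = 531.

531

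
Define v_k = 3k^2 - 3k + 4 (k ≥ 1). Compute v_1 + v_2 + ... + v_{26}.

Over k = 1..26: Σk = 351, Σk² = 6201.
Total = (3)·6201 + (-3)·351 + (4)·26 = 17654.

17654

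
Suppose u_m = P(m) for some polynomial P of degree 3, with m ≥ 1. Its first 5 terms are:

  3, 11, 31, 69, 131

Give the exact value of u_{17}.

4931

1st diffs: 8, 20, 38, 62.
2nd diffs: 12, 18, 24.
3rd diffs: 6, 6 (constant).
Newton forward-difference form: u_m = 3 + 8·C(m-1,1) + 12·C(m-1,2) + 6·C(m-1,3).
At m = 17: m-1 = 16, so u_{17} = 3 + 128 + 1440 + 3360 = 4931.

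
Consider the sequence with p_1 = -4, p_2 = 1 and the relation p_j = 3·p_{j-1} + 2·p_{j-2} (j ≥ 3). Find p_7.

-617

Iterate the recurrence:
p_3 = -5, p_4 = -13, p_5 = -49, p_6 = -173, p_7 = -617.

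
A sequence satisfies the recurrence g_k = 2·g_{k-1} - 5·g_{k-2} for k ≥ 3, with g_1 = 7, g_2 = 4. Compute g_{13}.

Applying the relation repeatedly:
g_3 = -27, g_4 = -74, g_5 = -13, …, g_{10} = -7316, g_{11} = 6333, g_{12} = 49246, g_{13} = 66827.

66827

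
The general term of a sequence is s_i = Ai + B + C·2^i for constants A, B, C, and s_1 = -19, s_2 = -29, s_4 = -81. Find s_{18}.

The three given values yield: A + B + 2C = -19; 2A + B + 4C = -29; 4A + B + 16C = -81.
Subtracting the first from the second: A + 2C = -10.
Subtracting the second from the third: 2A + 12C = -52.
Solving: C = -4, A = -2, then B = -9.
So s_i = -2·i + (-9) + (-4)·2^i; at i=18 this is -1048621.

-1048621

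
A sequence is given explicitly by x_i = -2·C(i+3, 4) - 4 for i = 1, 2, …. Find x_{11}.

C(14, 4) = 1001, so x_{11} = -2006.

-2006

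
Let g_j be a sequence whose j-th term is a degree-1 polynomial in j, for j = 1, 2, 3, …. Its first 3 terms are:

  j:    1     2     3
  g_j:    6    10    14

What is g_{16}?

66

1st diffs: 4, 4 (constant).
So g_j = 4j + 2.
Evaluating at j = 16 gives g_{16} = 66.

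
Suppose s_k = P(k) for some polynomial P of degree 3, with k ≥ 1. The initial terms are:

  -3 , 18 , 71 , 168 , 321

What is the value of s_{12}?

3968

1st diffs: 21, 53, 97, 153.
2nd diffs: 32, 44, 56.
3rd diffs: 12, 12 (constant).
Newton forward-difference form: s_k = -3 + 21·C(k-1,1) + 32·C(k-1,2) + 12·C(k-1,3).
At k = 12: k-1 = 11, so s_{12} = -3 + 231 + 1760 + 1980 = 3968.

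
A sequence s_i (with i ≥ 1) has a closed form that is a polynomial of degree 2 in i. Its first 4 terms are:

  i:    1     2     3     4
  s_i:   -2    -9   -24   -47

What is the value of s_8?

1st diffs: -7, -15, -23.
2nd diffs: -8, -8 (constant).
Newton forward-difference form: s_i = -2 + (-7)·C(i-1,1) + (-8)·C(i-1,2).
At i = 8: i-1 = 7, so s_8 = -2 - 49 - 168 = -219.

-219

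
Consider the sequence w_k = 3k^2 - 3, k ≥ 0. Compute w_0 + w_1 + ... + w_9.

Over k = 0..9: Σk = 45, Σk² = 285.
Total = (3)·285 + (-3)·10 = 825.

825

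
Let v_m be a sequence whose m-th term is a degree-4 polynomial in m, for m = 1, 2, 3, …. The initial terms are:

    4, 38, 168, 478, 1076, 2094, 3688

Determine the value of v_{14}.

49118

1st diffs: 34, 130, 310, 598, 1018, 1594.
2nd diffs: 96, 180, 288, 420, 576.
3rd diffs: 84, 108, 132, 156.
4th diffs: 24, 24, 24 (constant).
Newton forward-difference form: v_m = 4 + 34·C(m-1,1) + 96·C(m-1,2) + 84·C(m-1,3) + 24·C(m-1,4).
At m = 14: m-1 = 13, so v_{14} = 4 + 442 + 7488 + 24024 + 17160 = 49118.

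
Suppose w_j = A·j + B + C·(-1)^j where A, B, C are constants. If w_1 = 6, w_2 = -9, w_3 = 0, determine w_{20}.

-63

At j = 1, 2, 3: A + B - C = 6; 2A + B + C = -9; 3A + B - C = 0.
Subtracting the first from the second: A + 2C = -15.
Subtracting the second from the third: A - 2C = 9.
Solving: C = -6, A = -3, then B = 3.
Therefore w_{20} = -60 + 3 + (-6)·1 = -63.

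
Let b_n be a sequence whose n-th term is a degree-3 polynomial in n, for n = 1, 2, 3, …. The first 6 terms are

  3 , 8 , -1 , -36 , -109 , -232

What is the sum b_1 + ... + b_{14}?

1st diffs: 5, -9, -35, -73, -123.
2nd diffs: -14, -26, -38, -50.
3rd diffs: -12, -12, -12 (constant).
Newton forward-difference form: b_n = 3 + 5·C(n-1,1) + (-14)·C(n-1,2) + (-12)·C(n-1,3).
Continuing: …, -417, -676, -1021, -1464, …, b_{14} = -4456.
Summing n = 1..14 (14 terms) gives -16611.

-16611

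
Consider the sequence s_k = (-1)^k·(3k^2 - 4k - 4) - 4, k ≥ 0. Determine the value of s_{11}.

-319

(-1)^11 = -1; 3k^2 - 4k - 4 at k=11 is 315; so s_{11} = -319.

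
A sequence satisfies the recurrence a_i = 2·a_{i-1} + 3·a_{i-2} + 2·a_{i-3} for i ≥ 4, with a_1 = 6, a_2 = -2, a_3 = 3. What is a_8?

Compute successive terms:
a_4 = 12  a_5 = 29  a_6 = 100  a_7 = 311  a_8 = 980.

980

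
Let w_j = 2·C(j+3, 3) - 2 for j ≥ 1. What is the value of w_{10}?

C(13, 3) = 286, so w_{10} = 570.

570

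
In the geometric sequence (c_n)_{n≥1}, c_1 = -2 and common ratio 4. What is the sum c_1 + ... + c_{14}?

-178956970

c_n = (-2)·4^(n-1).
S = (-2)·(4^14 - 1)/(4 - 1) = (-2)·(268435456 - 1)/(3) = -178956970.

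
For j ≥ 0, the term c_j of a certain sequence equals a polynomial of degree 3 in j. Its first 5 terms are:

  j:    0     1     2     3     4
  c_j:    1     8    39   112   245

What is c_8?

1st diffs: 7, 31, 73, 133.
2nd diffs: 24, 42, 60.
3rd diffs: 18, 18 (constant).
Newton forward-difference form: c_j = 1 + 7·C(j,1) + 24·C(j,2) + 18·C(j,3).
At j = 8: j = 8, so c_8 = 1 + 56 + 672 + 1008 = 1737.

1737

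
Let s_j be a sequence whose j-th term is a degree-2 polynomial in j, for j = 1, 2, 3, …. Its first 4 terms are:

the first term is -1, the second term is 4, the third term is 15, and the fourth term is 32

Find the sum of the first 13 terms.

2093

1st diffs: 5, 11, 17.
2nd diffs: 6, 6 (constant).
So s_j = 3j^2 - 4j.
Continuing: …, 55, 84, 119, 160, …, s_{13} = 455.
Summing j = 1..13 (13 terms) gives 2093.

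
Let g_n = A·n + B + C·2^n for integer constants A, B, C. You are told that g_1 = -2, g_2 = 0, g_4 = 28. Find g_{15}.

Plug in n = 1, 2, 4: A + B + 2C = -2; 2A + B + 4C = 0; 4A + B + 16C = 28.
Subtracting the first from the second: A + 2C = 2.
Subtracting the second from the third: 2A + 12C = 28.
Solving: C = 3, A = -4, then B = -4.
So g_n = -4·n + (-4) + 3·2^n; at n=15 this is 98240.

98240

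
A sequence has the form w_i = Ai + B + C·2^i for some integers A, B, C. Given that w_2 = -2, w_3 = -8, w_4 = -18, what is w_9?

-524

At i = 2, 3, 4: 2A + B + 4C = -2; 3A + B + 8C = -8; 4A + B + 16C = -18.
Subtracting the first from the second: A + 4C = -6.
Subtracting the second from the third: A + 8C = -10.
Solving: C = -1, A = -2, then B = 6.
So w_i = -2·i + 6 + (-1)·2^i; at i=9 this is -524.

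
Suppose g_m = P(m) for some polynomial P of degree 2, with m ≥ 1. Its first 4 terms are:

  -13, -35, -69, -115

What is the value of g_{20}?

-2483

1st diffs: -22, -34, -46.
2nd diffs: -12, -12 (constant).
So g_m = -6m^2 - 4m - 3.
Evaluating at m = 20 gives g_{20} = -2483.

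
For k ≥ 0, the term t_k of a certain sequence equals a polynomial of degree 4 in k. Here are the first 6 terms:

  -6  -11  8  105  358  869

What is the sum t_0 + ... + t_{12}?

1st diffs: -5, 19, 97, 253, 511.
2nd diffs: 24, 78, 156, 258.
3rd diffs: 54, 78, 102.
4th diffs: 24, 24 (constant).
So t_k = k^4 + 3k^3 - 4k^2 - 5k - 6.
Continuing: …, 1764, 3193, 5330, 8373, …, t_{12} = 25278.
Summing k = 0..12 (13 terms) gives 75894.

75894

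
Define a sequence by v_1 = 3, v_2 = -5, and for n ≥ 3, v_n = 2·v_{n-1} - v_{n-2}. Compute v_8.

v_3 = -13;  v_4 = -21;  v_5 = -29;  v_6 = -37;  v_7 = -45;  v_8 = -53.
(Characteristic roots are 1 and 1.)

-53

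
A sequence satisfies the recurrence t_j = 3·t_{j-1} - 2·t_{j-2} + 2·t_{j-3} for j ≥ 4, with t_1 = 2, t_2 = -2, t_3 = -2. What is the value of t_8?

58

Step forward from the initial values:
t_4 = 2; t_5 = 6; t_6 = 10; t_7 = 22; t_8 = 58.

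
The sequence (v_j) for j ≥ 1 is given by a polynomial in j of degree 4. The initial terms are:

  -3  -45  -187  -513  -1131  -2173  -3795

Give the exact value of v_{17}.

1st diffs: -42, -142, -326, -618, -1042, -1622.
2nd diffs: -100, -184, -292, -424, -580.
3rd diffs: -84, -108, -132, -156.
4th diffs: -24, -24, -24 (constant).
So v_j = -j^4 - 4j^3 - j^2 + 4j - 1.
Evaluating at j = 17 gives v_{17} = -103395.

-103395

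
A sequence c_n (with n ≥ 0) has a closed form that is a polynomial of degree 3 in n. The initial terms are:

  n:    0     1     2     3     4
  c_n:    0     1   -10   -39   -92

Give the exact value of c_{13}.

1st diffs: 1, -11, -29, -53.
2nd diffs: -12, -18, -24.
3rd diffs: -6, -6 (constant).
Newton forward-difference form: c_n = 1·C(n,1) + (-12)·C(n,2) + (-6)·C(n,3).
At n = 13: n = 13, so c_{13} = 13 - 936 - 1716 = -2639.

-2639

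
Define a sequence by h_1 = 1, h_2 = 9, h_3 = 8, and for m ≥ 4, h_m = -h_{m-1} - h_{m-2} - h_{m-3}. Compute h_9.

h_4 = -18  h_5 = 1  h_6 = 9  h_7 = 8  h_8 = -18  h_9 = 1.

1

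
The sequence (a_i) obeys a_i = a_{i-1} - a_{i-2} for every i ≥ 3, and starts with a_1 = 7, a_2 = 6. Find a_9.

Step forward from the initial values:
a_3 = -1;  a_4 = -7;  a_5 = -6;  a_6 = 1;  a_7 = 7;  a_8 = 6;  a_9 = -1.

-1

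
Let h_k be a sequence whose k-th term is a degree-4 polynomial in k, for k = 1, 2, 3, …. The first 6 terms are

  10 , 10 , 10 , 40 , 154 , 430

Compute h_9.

3370

1st diffs: 0, 0, 30, 114, 276.
2nd diffs: 0, 30, 84, 162.
3rd diffs: 30, 54, 78.
4th diffs: 24, 24 (constant).
Newton forward-difference form: h_k = 10 + 30·C(k-1,3) + 24·C(k-1,4).
At k = 9: k-1 = 8, so h_9 = 10 + 1680 + 1680 = 3370.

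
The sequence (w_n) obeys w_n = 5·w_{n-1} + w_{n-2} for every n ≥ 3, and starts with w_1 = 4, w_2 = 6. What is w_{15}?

13025019314

w_3 = 34, w_4 = 176, w_5 = 914, …, w_{12} = 93031106, w_{13} = 483071684, w_{14} = 2508389526, w_{15} = 13025019314.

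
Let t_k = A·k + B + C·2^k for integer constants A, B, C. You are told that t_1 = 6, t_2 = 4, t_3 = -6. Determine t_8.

The three given values yield: A + B + 2C = 6; 2A + B + 4C = 4; 3A + B + 8C = -6.
Subtracting the first from the second: A + 2C = -2.
Subtracting the second from the third: A + 4C = -10.
Solving: C = -4, A = 6, then B = 8.
Hence t_8 = 6·8 + 8 + (-4)·256 = -968.

-968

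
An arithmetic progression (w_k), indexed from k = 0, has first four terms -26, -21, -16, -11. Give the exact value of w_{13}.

Common difference d = 5.
w_k = -26 + (k - 0)·5.
w_{13} = -26 + 13·5 = 39.

39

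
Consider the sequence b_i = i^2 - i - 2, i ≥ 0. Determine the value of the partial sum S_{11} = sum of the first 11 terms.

Over i = 0..10: Σi = 55, Σi² = 385.
Total = (1)·385 + (-1)·55 + (-2)·11 = 308.

308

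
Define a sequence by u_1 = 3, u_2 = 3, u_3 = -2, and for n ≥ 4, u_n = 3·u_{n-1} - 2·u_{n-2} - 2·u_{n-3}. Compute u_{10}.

276

u_4 = -18; u_5 = -56; u_6 = -128; u_7 = -236; u_8 = -340; u_9 = -292; u_{10} = 276.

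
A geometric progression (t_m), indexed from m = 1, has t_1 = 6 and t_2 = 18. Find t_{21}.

Common ratio r = 3.
t_m = 6·3^(m-1).
t_{21} = 6·3^20 = 20920706406.

20920706406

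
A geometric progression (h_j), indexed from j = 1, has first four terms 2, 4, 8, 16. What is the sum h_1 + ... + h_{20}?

Common ratio r = 2.
h_j = 2·2^(j-1).
S = 2·(2^20 - 1)/(2 - 1) = 2·(1048576 - 1)/(1) = 2097150.

2097150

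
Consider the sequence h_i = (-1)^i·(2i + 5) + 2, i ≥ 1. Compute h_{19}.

-41

(-1)^19 = -1; 2i + 5 at i=19 is 43; so h_{19} = -41.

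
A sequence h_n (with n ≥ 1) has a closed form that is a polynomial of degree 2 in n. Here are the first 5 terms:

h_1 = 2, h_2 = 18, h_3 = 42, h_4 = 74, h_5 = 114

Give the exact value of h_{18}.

1362

1st diffs: 16, 24, 32, 40.
2nd diffs: 8, 8, 8 (constant).
Newton forward-difference form: h_n = 2 + 16·C(n-1,1) + 8·C(n-1,2).
At n = 18: n-1 = 17, so h_{18} = 2 + 272 + 1088 = 1362.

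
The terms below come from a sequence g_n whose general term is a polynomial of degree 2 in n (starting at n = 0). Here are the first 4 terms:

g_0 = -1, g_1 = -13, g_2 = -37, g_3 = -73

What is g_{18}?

1st diffs: -12, -24, -36.
2nd diffs: -12, -12 (constant).
Newton forward-difference form: g_n = -1 + (-12)·C(n,1) + (-12)·C(n,2).
At n = 18: n = 18, so g_{18} = -1 - 216 - 1836 = -2053.

-2053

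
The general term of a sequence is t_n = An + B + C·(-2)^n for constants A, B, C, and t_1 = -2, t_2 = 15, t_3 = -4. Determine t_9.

-982

The three given values yield: A + B - 2C = -2; 2A + B + 4C = 15; 3A + B - 8C = -4.
Subtracting the first from the second: A + 6C = 17.
Subtracting the second from the third: A - 12C = -19.
Solving: C = 2, A = 5, then B = -3.
So t_n = 5·n + (-3) + 2·(-2)^n; at n=9 this is -982.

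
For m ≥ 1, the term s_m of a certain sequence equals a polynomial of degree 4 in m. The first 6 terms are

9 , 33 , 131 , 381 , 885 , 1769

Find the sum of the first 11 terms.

1st diffs: 24, 98, 250, 504, 884.
2nd diffs: 74, 152, 254, 380.
3rd diffs: 78, 102, 126.
4th diffs: 24, 24 (constant).
So s_m = m^4 + 3m^3 - 6m^2 + 6m + 5.
Continuing: …, 3183, 5301, 8321, 12465, …, s_{11} = 17979.
Summing m = 1..11 (11 terms) gives 50457.

50457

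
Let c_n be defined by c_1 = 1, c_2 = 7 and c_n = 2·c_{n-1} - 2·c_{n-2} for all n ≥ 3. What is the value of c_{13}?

Compute successive terms:
c_3 = 12  c_4 = 10  c_5 = -4  …  c_{10} = 112  c_{11} = 192  c_{12} = 160  c_{13} = -64.

-64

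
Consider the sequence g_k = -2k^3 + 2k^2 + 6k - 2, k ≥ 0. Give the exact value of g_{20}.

g_{20} = -2·20^3 + 2·20^2 + 6·20 - 2 = -15082.

-15082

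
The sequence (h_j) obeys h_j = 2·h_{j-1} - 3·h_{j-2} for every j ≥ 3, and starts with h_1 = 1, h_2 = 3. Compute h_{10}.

Step forward from the initial values:
h_3 = 3  h_4 = -3  h_5 = -15  h_6 = -21  h_7 = 3  h_8 = 69  h_9 = 129  h_{10} = 51.

51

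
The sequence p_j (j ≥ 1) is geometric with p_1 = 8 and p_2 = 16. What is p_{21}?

8388608

Common ratio r = 2.
p_j = 8·2^(j-1).
p_{21} = 8·2^20 = 8388608.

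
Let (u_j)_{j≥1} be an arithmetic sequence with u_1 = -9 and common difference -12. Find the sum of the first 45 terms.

-12285

u_j = -9 + (j - 1)·(-12).
u_{45} = -537; S = 45·(-9 + (-537))/2 = -12285.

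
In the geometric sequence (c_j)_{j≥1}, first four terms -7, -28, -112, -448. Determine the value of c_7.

Common ratio r = 4.
c_j = (-7)·4^(j-1).
c_7 = (-7)·4^6 = -28672.

-28672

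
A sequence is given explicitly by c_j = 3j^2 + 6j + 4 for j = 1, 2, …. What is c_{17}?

973

c_{17} = 3·17^2 + 6·17 + 4 = 973.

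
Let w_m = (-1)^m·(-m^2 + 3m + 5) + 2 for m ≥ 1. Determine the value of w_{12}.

(-1)^12 = 1; -m^2 + 3m + 5 at m=12 is -103; so w_{12} = -101.

-101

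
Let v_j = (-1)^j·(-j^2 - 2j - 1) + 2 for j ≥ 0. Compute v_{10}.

(-1)^10 = 1; -j^2 - 2j - 1 at j=10 is -121; so v_{10} = -119.

-119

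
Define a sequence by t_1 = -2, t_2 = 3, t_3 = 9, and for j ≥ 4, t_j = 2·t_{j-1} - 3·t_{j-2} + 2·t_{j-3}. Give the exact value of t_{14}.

269

Applying the relation repeatedly:
t_4 = 5  t_5 = -11  t_6 = -19  …  t_{11} = -123  t_{12} = -19  t_{13} = 229  t_{14} = 269.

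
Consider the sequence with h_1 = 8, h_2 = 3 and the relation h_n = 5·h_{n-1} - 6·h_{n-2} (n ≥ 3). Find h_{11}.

Applying the relation repeatedly:
h_3 = -33; h_4 = -183; h_5 = -717; h_6 = -2487; h_7 = -8133; h_8 = -25743; h_9 = -79917; h_{10} = -245127; h_{11} = -746133.
(Characteristic roots are 3 and 2.)

-746133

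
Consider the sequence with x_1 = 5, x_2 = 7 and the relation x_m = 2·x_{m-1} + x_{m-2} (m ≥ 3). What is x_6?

263

Compute successive terms:
x_3 = 19;  x_4 = 45;  x_5 = 109;  x_6 = 263.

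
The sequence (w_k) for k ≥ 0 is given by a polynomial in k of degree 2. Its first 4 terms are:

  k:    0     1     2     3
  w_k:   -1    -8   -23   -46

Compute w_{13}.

-716

1st diffs: -7, -15, -23.
2nd diffs: -8, -8 (constant).
So w_k = -4k^2 - 3k - 1.
Evaluating at k = 13 gives w_{13} = -716.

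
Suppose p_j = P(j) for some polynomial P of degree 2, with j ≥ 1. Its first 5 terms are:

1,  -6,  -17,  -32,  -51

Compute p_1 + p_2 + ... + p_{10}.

-785

1st diffs: -7, -11, -15, -19.
2nd diffs: -4, -4, -4 (constant).
Newton forward-difference form: p_j = 1 + (-7)·C(j-1,1) + (-4)·C(j-1,2).
Continuing: …, -74, -101, -132, -167, …, p_{10} = -206.
Summing j = 1..10 (10 terms) gives -785.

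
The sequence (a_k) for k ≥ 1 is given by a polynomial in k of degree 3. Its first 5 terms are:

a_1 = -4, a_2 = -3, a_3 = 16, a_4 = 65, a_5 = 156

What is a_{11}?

2256

1st diffs: 1, 19, 49, 91.
2nd diffs: 18, 30, 42.
3rd diffs: 12, 12 (constant).
So a_k = 2k^3 - 3k^2 - 4k + 1.
Evaluating at k = 11 gives a_{11} = 2256.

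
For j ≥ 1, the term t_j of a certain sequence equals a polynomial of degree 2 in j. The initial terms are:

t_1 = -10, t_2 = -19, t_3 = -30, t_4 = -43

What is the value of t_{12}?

-219

1st diffs: -9, -11, -13.
2nd diffs: -2, -2 (constant).
So t_j = -j^2 - 6j - 3.
Evaluating at j = 12 gives t_{12} = -219.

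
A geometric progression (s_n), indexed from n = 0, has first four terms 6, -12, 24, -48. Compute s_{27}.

Common ratio r = -2.
s_n = 6·(-2)^(n-0).
s_{27} = 6·(-2)^27 = -805306368.

-805306368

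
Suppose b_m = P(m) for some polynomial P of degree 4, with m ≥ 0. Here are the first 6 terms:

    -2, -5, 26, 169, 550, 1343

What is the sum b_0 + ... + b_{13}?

1st diffs: -3, 31, 143, 381, 793.
2nd diffs: 34, 112, 238, 412.
3rd diffs: 78, 126, 174.
4th diffs: 48, 48 (constant).
So b_m = 2m^4 + m^3 - 6m - 2.
Continuing: …, 2770, 5101, 8654, 13795, …, b_{13} = 59239.
Summing m = 0..13 (14 terms) gives 186249.

186249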